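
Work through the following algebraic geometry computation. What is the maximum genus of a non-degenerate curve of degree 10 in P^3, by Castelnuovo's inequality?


Castelnuovo's bound: write d - 1 = m(r-1) + epsilon with 0 <= epsilon < r-1.
d - 1 = 10 - 1 = 9
r - 1 = 3 - 1 = 2
9 = 4*2 + 1, so m = 4, epsilon = 1
pi(d, r) = m(m-1)(r-1)/2 + m*epsilon
= 4*3*2/2 + 4*1
= 24/2 + 4
= 12 + 4 = 16

16


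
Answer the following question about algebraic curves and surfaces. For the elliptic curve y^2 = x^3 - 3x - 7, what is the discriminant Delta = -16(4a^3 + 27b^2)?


Compute each component:
4a^3 = 4*(-3)^3 = 4*(-27) = -108
27b^2 = 27*(-7)^2 = 27*49 = 1323
4a^3 + 27b^2 = -108 + 1323 = 1215
Delta = -16*1215 = -19440

-19440


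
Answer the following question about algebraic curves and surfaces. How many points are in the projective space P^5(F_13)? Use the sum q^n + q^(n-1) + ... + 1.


P^5(F_13) has (q^(n+1) - 1)/(q - 1) points.
= 13^5 + 13^4 + 13^3 + 13^2 + 13^1 + 13^0
= 371293 + 28561 + 2197 + 169 + 13 + 1
= 402234

402234


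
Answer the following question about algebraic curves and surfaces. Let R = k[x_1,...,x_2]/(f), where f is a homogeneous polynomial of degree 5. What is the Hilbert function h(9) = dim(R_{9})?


For R = k[x_1,...,x_n]/(f) with f homogeneous of degree e:
The Hilbert series is (1 - t^e)/(1 - t)^n.
So h(d) = C(d+n-1, n-1) - C(d-e+n-1, n-1) for d >= e.
With n=2, e=5, d=9:
C(9+2-1, 2-1) = C(10, 1) = 10
C(9-5+2-1, 2-1) = C(5, 1) = 5
h(9) = 10 - 5 = 5

5


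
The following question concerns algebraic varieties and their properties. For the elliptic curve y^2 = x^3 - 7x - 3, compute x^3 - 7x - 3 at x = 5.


Compute x^3 - 7x - 3 at x = 5:
x^3 = 5^3 = 125
(-7)*x = (-7)*5 = -35
Sum: 125 - 35 - 3 = 87

87


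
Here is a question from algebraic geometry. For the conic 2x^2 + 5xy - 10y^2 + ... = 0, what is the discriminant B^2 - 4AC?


The discriminant of a conic Ax^2 + Bxy + Cy^2 + ... = 0 is B^2 - 4AC.
B^2 = 5^2 = 25
4AC = 4*2*(-10) = -80
Discriminant = 25 + 80 = 105

105


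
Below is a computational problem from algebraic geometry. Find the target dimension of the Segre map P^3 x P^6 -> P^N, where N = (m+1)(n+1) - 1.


The Segre embedding maps P^m x P^n into P^N via
all products of coordinates from each factor.
N = (m+1)(n+1) - 1
N = (3+1)(6+1) - 1
N = 4*7 - 1
N = 28 - 1 = 27

27


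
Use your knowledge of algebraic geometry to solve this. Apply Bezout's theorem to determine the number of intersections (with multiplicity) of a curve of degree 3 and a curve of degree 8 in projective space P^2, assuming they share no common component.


Bezout's theorem states the intersection count equals the product of degrees.
Intersection count = 3 * 8 = 24

24


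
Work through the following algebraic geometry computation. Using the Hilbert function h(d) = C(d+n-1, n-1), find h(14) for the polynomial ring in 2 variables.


The Hilbert function for the polynomial ring in 2 variables is:
h(d) = C(d+n-1, n-1)
h(14) = C(14+2-1, 2-1) = C(15, 1)
= 15! / (1! * 14!)
= 15

15


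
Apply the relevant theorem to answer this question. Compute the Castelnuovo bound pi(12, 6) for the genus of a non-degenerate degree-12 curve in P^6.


Castelnuovo's bound: write d - 1 = m(r-1) + epsilon with 0 <= epsilon < r-1.
d - 1 = 12 - 1 = 11
r - 1 = 6 - 1 = 5
11 = 2*5 + 1, so m = 2, epsilon = 1
pi(d, r) = m(m-1)(r-1)/2 + m*epsilon
= 2*1*5/2 + 2*1
= 10/2 + 2
= 5 + 2 = 7

7


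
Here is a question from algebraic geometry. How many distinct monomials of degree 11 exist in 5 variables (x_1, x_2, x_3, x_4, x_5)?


The number of degree-11 monomials in 5 variables is C(d+n-1, n-1).
= C(11+5-1, 5-1) = C(15, 4)
= 1365

1365


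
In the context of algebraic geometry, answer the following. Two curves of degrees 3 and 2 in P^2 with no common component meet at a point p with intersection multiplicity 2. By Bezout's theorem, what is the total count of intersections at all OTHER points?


By Bezout's theorem, the total intersection number is d1 * d2.
Total = 3 * 2 = 6
Intersection multiplicity at p = 2
Remaining intersections = 6 - 2 = 4

4


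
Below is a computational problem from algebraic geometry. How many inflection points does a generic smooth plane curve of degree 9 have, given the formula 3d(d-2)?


For a general smooth plane curve C of degree d, the inflection points are
the intersection of C with its Hessian curve, which has degree 3(d-2).
By Bezout, the total intersection number is d * 3(d-2) = 9 * 21 = 189.
For a general curve every flex is ordinary, so each contributes
multiplicity 1 to C·Hess(C), and the number of distinct inflection
points is 3d(d-2).
Inflection points = 3*9*(9-2) = 3*9*7 = 189

189


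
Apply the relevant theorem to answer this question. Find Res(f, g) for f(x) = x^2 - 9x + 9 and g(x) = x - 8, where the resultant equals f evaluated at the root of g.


For Res(f, x - c), we evaluate f at x = c.
f(8) = 8^2 - 9*8 + 9
= 64 - 72 + 9
= -8 + 9 = 1
Res(f, g) = 1

1


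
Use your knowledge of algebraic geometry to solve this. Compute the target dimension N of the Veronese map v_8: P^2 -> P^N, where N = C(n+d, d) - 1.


The Veronese embedding v_d: P^n -> P^N maps each point to all
degree-d monomials in n+1 homogeneous coordinates.
N = C(n+d, d) - 1
N = C(2+8, 8) - 1
N = C(10, 8) - 1
C(10, 8) = 45
N = 45 - 1 = 44

44


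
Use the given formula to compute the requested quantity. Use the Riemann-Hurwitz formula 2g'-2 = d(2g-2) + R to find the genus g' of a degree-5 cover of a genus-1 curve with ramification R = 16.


Riemann-Hurwitz formula: 2g' - 2 = d(2g - 2) + R
Given: d = 5, g = 1, R = 16
2g' - 2 = 5*(2*1 - 2) + 16
2g' - 2 = 5*0 + 16
2g' - 2 = 0 + 16 = 16
2g' = 18
g' = 9

9


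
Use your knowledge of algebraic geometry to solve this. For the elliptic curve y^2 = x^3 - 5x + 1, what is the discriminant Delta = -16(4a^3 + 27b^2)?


Compute each component:
4a^3 = 4*(-5)^3 = 4*(-125) = -500
27b^2 = 27*1^2 = 27*1 = 27
4a^3 + 27b^2 = -500 + 27 = -473
Delta = -16*(-473) = 7568

7568


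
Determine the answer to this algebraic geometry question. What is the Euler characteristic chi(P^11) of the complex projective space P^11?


The complex projective space P^11 has one cell in each even real dimension 0, 2, ..., 22.
The cohomology groups are H^{2k}(P^11) = Z for k = 0,...,11, and 0 otherwise.
Euler characteristic = sum of Betti numbers = 1 per even-dimensional cohomology group.
chi(P^11) = 11 + 1 = 12

12


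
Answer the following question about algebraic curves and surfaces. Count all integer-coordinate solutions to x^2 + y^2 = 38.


Systematically check integer values of x where x^2 <= 38.
For each valid x, check if 38 - x^2 is a perfect square.
Total integer solutions found: 0

0


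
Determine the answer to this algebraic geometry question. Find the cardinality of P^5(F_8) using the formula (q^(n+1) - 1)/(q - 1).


P^5(F_8) has (q^(n+1) - 1)/(q - 1) points.
= 8^5 + 8^4 + 8^3 + 8^2 + 8^1 + 8^0
= 32768 + 4096 + 512 + 64 + 8 + 1
= 37449

37449


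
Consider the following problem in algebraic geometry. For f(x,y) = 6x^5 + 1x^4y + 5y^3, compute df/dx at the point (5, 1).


df/dx = 5*6*x^4 + 4*1*x^3*y
At (5,1): 5*6*5^4 + 4*1*5^3*1
= 18750 + 500
= 19250

19250


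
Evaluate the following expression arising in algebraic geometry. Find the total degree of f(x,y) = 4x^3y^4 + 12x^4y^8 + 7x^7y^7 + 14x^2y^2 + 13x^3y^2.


Examine each term for its total degree (sum of exponents).
  Term '4x^3y^4' has total degree 3+4 = 7.
  Term '12x^4y^8' has total degree 4+8 = 12.
  Term '7x^7y^7' has total degree 7+7 = 14.
  Term '14x^2y^2' has total degree 2+2 = 4.
  Term '13x^3y^2' has total degree 3+2 = 5.
The maximum total degree among all terms is 14.

14


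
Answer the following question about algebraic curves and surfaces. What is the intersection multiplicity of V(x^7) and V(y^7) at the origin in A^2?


The intersection multiplicity of V(x^a) and V(y^b) at the origin is:
I(O; V(x^7), V(y^7)) = dim_k(k[x,y]/(x^7, y^7))
A basis for k[x,y]/(x^7, y^7) is the set of monomials x^i * y^j
where 0 <= i < 7 and 0 <= j < 7.
The number of such monomials is 7 * 7 = 49

49


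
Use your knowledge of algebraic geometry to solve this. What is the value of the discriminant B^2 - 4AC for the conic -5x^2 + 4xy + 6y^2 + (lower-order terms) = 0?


The discriminant of a conic Ax^2 + Bxy + Cy^2 + ... = 0 is B^2 - 4AC.
B^2 = 4^2 = 16
4AC = 4*(-5)*6 = -120
Discriminant = 16 + 120 = 136

136


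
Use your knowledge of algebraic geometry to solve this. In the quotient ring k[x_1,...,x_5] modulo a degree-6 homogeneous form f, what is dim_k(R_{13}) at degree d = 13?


For R = k[x_1,...,x_n]/(f) with f homogeneous of degree e:
The Hilbert series is (1 - t^e)/(1 - t)^n.
So h(d) = C(d+n-1, n-1) - C(d-e+n-1, n-1) for d >= e.
With n=5, e=6, d=13:
C(13+5-1, 5-1) = C(17, 4) = 2380
C(13-6+5-1, 5-1) = C(11, 4) = 330
h(13) = 2380 - 330 = 2050

2050


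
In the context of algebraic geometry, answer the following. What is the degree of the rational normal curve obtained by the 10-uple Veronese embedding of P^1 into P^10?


The rational normal curve in P^10 is the image of P^1 under the 10-uple Veronese.
A general hyperplane in P^10 pulls back to a degree-10 form on P^1, which has 10 zeros,
so the curve meets a general hyperplane in 10 points. Degree = 10.

10


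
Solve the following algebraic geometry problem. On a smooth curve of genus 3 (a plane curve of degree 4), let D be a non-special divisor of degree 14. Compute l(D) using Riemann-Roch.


First, compute the genus of a smooth plane curve of degree 4:
g = (d-1)(d-2)/2 = (4-1)(4-2)/2 = 3
For a non-special divisor D (i.e., h^1(D) = 0), Riemann-Roch gives:
l(D) = deg(D) - g + 1
Since deg(D) = 14 >= 2g - 1 = 5, D is non-special.
l(D) = 14 - 3 + 1 = 12

12


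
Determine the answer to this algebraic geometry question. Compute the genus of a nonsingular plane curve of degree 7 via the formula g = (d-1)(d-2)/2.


Using the genus formula for smooth plane curves:
g = (d-1)(d-2)/2
g = (7-1)(7-2)/2
g = 6*5/2
g = 30/2 = 15

15


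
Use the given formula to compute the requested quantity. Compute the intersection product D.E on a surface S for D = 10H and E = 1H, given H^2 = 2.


Using bilinearity of the intersection pairing on a surface S:
(aH).(bH) = ab * (H.H)
We have H^2 = 2.
D.E = (10H).(1H) = 10*1*2
= 10*2
= 20

20


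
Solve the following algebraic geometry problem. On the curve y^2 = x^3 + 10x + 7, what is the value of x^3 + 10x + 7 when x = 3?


Compute x^3 + 10x + 7 at x = 3:
x^3 = 3^3 = 27
10*x = 10*3 = 30
Sum: 27 + 30 + 7 = 64

64


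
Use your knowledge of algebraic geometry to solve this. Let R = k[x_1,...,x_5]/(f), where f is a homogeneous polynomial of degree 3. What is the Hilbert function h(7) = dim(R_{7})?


For R = k[x_1,...,x_n]/(f) with f homogeneous of degree e:
The Hilbert series is (1 - t^e)/(1 - t)^n.
So h(d) = C(d+n-1, n-1) - C(d-e+n-1, n-1) for d >= e.
With n=5, e=3, d=7:
C(7+5-1, 5-1) = C(11, 4) = 330
C(7-3+5-1, 5-1) = C(8, 4) = 70
h(7) = 330 - 70 = 260

260


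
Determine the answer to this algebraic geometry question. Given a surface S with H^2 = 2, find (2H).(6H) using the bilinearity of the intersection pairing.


Using bilinearity of the intersection pairing on a surface S:
(aH).(bH) = ab * (H.H)
We have H^2 = 2.
D.E = (2H).(6H) = 2*6*2
= 12*2
= 24

24


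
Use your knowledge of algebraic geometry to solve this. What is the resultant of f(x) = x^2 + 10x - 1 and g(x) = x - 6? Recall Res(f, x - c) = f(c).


For Res(f, x - c), we evaluate f at x = c.
f(6) = 6^2 + 10*6 - 1
= 36 + 60 - 1
= 96 - 1 = 95
Res(f, g) = 95

95


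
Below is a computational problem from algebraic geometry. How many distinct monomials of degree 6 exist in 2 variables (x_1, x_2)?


The number of degree-6 monomials in 2 variables is C(d+n-1, n-1).
= C(6+2-1, 2-1) = C(7, 1)
= 7

7


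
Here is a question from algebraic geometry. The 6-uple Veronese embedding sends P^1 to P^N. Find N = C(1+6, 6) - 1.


The Veronese embedding v_d: P^n -> P^N maps each point to all
degree-d monomials in n+1 homogeneous coordinates.
N = C(n+d, d) - 1
N = C(1+6, 6) - 1
N = C(7, 6) - 1
C(7, 6) = 7
N = 7 - 1 = 6

6


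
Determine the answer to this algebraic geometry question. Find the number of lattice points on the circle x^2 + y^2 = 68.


Systematically check integer values of x where x^2 <= 68.
For each valid x, check if 68 - x^2 is a perfect square.
x=2: 68 - 4 = 64, sqrt = 8 (valid)
x=8: 68 - 64 = 4, sqrt = 2 (valid)
Total integer solutions found: 8

8


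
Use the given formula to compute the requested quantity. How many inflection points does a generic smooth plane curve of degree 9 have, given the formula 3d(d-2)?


For a general smooth plane curve C of degree d, the inflection points are
the intersection of C with its Hessian curve, which has degree 3(d-2).
By Bezout, the total intersection number is d * 3(d-2) = 9 * 21 = 189.
For a general curve every flex is ordinary, so each contributes
multiplicity 1 to C·Hess(C), and the number of distinct inflection
points is 3d(d-2).
Inflection points = 3*9*(9-2) = 3*9*7 = 189

189


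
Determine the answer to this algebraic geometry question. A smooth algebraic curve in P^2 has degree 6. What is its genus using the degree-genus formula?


Using the genus formula for smooth plane curves:
g = (d-1)(d-2)/2
g = (6-1)(6-2)/2
g = 5*4/2
g = 20/2 = 10

10


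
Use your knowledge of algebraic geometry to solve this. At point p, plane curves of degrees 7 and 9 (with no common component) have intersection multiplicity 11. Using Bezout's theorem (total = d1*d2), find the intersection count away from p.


By Bezout's theorem, the total intersection number is d1 * d2.
Total = 7 * 9 = 63
Intersection multiplicity at p = 11
Remaining intersections = 63 - 11 = 52

52


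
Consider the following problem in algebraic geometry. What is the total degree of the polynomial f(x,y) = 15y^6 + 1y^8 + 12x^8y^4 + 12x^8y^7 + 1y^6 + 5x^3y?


Examine each term for its total degree (sum of exponents).
  Term '15y^6' has total degree 0+6 = 6.
  Term '1y^8' has total degree 0+8 = 8.
  Term '12x^8y^4' has total degree 8+4 = 12.
  Term '12x^8y^7' has total degree 8+7 = 15.
  Term '1y^6' has total degree 0+6 = 6.
  Term '5x^3y' has total degree 3+1 = 4.
The maximum total degree among all terms is 15.

15


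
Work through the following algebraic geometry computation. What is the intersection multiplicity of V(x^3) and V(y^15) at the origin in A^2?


The intersection multiplicity of V(x^a) and V(y^b) at the origin is:
I(O; V(x^3), V(y^15)) = dim_k(k[x,y]/(x^3, y^15))
A basis for k[x,y]/(x^3, y^15) is the set of monomials x^i * y^j
where 0 <= i < 3 and 0 <= j < 15.
The number of such monomials is 3 * 15 = 45

45


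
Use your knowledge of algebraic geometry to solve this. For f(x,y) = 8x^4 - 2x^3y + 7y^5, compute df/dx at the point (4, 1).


df/dx = 4*8*x^3 + 3*(-2)*x^2*y
At (4,1): 4*8*4^3 + 3*(-2)*4^2*1
= 2048 - 96
= 1952

1952


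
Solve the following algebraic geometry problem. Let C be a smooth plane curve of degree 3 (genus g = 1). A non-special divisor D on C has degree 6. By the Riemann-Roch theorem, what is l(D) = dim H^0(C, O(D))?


First, compute the genus of a smooth plane curve of degree 3:
g = (d-1)(d-2)/2 = (3-1)(3-2)/2 = 1
For a non-special divisor D (i.e., h^1(D) = 0), Riemann-Roch gives:
l(D) = deg(D) - g + 1
Since deg(D) = 6 >= 2g - 1 = 1, D is non-special.
l(D) = 6 - 1 + 1 = 6

6


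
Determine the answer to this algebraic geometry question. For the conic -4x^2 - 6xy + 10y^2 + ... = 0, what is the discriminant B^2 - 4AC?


The discriminant of a conic Ax^2 + Bxy + Cy^2 + ... = 0 is B^2 - 4AC.
B^2 = (-6)^2 = 36
4AC = 4*(-4)*10 = -160
Discriminant = 36 + 160 = 196

196


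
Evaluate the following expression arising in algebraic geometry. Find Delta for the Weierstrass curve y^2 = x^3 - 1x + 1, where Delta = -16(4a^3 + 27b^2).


Compute each component:
4a^3 = 4*(-1)^3 = 4*(-1) = -4
27b^2 = 27*1^2 = 27*1 = 27
4a^3 + 27b^2 = -4 + 27 = 23
Delta = -16*23 = -368

-368


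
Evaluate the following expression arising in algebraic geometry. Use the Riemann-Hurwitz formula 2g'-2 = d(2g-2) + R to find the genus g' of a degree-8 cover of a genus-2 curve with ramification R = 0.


Riemann-Hurwitz formula: 2g' - 2 = d(2g - 2) + R
Given: d = 8, g = 2, R = 0
2g' - 2 = 8*(2*2 - 2) + 0
2g' - 2 = 8*2 + 0
2g' - 2 = 16 + 0 = 16
2g' = 18
g' = 9

9


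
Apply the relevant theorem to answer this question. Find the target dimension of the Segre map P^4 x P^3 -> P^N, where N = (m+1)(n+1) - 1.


The Segre embedding maps P^m x P^n into P^N via
all products of coordinates from each factor.
N = (m+1)(n+1) - 1
N = (4+1)(3+1) - 1
N = 5*4 - 1
N = 20 - 1 = 19

19


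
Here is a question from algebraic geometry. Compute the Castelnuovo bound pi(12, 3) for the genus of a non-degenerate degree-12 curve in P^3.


Castelnuovo's bound: write d - 1 = m(r-1) + epsilon with 0 <= epsilon < r-1.
d - 1 = 12 - 1 = 11
r - 1 = 3 - 1 = 2
11 = 5*2 + 1, so m = 5, epsilon = 1
pi(d, r) = m(m-1)(r-1)/2 + m*epsilon
= 5*4*2/2 + 5*1
= 40/2 + 5
= 20 + 5 = 25

25


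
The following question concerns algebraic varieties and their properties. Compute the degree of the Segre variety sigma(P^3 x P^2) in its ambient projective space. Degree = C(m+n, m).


The degree of the Segre variety P^3 x P^2 is C(m+n, m).
= C(5, 3)
= 10

10


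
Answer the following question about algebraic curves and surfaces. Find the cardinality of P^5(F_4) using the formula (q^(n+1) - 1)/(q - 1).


P^5(F_4) has (q^(n+1) - 1)/(q - 1) points.
= 4^5 + 4^4 + 4^3 + 4^2 + 4^1 + 4^0
= 1024 + 256 + 64 + 16 + 4 + 1
= 1365

1365


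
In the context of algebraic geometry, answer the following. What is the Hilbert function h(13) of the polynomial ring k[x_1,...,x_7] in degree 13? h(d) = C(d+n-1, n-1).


The Hilbert function for the polynomial ring in 7 variables is:
h(d) = C(d+n-1, n-1)
h(13) = C(13+7-1, 7-1) = C(19, 6)
= 19! / (6! * 13!)
= 27132

27132


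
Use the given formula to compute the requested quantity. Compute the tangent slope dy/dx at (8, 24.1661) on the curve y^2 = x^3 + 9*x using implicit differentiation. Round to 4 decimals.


Using implicit differentiation of y^2 = x^3 + 9*x:
2y * dy/dx = 3x^2 + 9
dy/dx = (3x^2 + 9)/(2y)
Numerator: 3*8^2 + 9 = 201
Denominator: 2*24.1661 = 48.3322
dy/dx = 201/48.3322 = 4.1587

4.1587


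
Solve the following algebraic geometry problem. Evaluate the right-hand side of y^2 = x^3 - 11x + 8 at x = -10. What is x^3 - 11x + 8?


Compute x^3 - 11x + 8 at x = -10:
x^3 = (-10)^3 = -1000
(-11)*x = (-11)*(-10) = 110
Sum: -1000 + 110 + 8 = -882

-882


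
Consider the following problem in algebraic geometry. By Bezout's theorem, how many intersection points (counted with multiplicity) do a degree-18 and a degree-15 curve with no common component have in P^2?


Bezout's theorem states the intersection count equals the product of degrees.
Intersection count = 18 * 15 = 270

270


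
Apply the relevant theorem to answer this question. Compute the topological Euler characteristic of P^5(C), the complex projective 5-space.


The complex projective space P^5 has one cell in each even real dimension 0, 2, ..., 10.
The cohomology groups are H^{2k}(P^5) = Z for k = 0,...,5, and 0 otherwise.
Euler characteristic = sum of Betti numbers = 1 per even-dimensional cohomology group.
chi(P^5) = 5 + 1 = 6

6


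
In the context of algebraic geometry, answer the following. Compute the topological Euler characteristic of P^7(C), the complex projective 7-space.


The complex projective space P^7 has one cell in each even real dimension 0, 2, ..., 14.
The cohomology groups are H^{2k}(P^7) = Z for k = 0,...,7, and 0 otherwise.
Euler characteristic = sum of Betti numbers = 1 per even-dimensional cohomology group.
chi(P^7) = 7 + 1 = 8

8


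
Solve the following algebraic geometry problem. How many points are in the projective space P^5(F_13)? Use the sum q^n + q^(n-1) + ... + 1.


P^5(F_13) has (q^(n+1) - 1)/(q - 1) points.
= 13^5 + 13^4 + 13^3 + 13^2 + 13^1 + 13^0
= 371293 + 28561 + 2197 + 169 + 13 + 1
= 402234

402234


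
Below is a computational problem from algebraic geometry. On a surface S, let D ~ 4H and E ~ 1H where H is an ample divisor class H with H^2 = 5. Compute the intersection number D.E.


Using bilinearity of the intersection pairing on a surface S:
(aH).(bH) = ab * (H.H)
We have H^2 = 5.
D.E = (4H).(1H) = 4*1*5
= 4*5
= 20

20


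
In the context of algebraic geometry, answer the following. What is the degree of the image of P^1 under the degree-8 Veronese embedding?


The Veronese variety v_8(P^1) has degree d^r.
d^r = 8^1 = 8

8


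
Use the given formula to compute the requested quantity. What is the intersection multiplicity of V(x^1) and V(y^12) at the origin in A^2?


The intersection multiplicity of V(x^a) and V(y^b) at the origin is:
I(O; V(x^1), V(y^12)) = dim_k(k[x,y]/(x^1, y^12))
A basis for k[x,y]/(x^1, y^12) is the set of monomials x^i * y^j
where 0 <= i < 1 and 0 <= j < 12.
The number of such monomials is 1 * 12 = 12

12


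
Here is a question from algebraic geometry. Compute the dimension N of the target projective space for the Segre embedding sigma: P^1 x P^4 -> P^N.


The Segre embedding maps P^m x P^n into P^N via
all products of coordinates from each factor.
N = (m+1)(n+1) - 1
N = (1+1)(4+1) - 1
N = 2*5 - 1
N = 10 - 1 = 9

9


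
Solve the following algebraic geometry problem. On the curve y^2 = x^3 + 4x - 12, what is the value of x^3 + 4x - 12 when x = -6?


Compute x^3 + 4x - 12 at x = -6:
x^3 = (-6)^3 = -216
4*x = 4*(-6) = -24
Sum: -216 - 24 - 12 = -252

-252


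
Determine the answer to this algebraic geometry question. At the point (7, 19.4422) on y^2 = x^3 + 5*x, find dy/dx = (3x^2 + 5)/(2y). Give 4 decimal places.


Using implicit differentiation of y^2 = x^3 + 5*x:
2y * dy/dx = 3x^2 + 5
dy/dx = (3x^2 + 5)/(2y)
Numerator: 3*7^2 + 5 = 152
Denominator: 2*19.4422 = 38.8844
dy/dx = 152/38.8844 = 3.9090

3.9090


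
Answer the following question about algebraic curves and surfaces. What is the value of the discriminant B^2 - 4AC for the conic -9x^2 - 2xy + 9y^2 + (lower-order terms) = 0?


The discriminant of a conic Ax^2 + Bxy + Cy^2 + ... = 0 is B^2 - 4AC.
B^2 = (-2)^2 = 4
4AC = 4*(-9)*9 = -324
Discriminant = 4 + 324 = 328

328


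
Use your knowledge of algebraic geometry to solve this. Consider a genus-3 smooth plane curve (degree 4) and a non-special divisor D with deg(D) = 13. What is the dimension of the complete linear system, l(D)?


First, compute the genus of a smooth plane curve of degree 4:
g = (d-1)(d-2)/2 = (4-1)(4-2)/2 = 3
For a non-special divisor D (i.e., h^1(D) = 0), Riemann-Roch gives:
l(D) = deg(D) - g + 1
Since deg(D) = 13 >= 2g - 1 = 5, D is non-special.
l(D) = 13 - 3 + 1 = 11

11


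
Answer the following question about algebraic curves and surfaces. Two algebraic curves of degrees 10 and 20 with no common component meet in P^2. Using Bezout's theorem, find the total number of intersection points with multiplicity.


Bezout's theorem states the intersection count equals the product of degrees.
Intersection count = 10 * 20 = 200

200


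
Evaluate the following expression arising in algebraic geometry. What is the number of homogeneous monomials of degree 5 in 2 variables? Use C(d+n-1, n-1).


The number of degree-5 monomials in 2 variables is C(d+n-1, n-1).
= C(5+2-1, 2-1) = C(6, 1)
= 6

6


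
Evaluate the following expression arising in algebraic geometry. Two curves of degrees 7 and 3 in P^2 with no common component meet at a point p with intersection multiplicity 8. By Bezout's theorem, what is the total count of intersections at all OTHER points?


By Bezout's theorem, the total intersection number is d1 * d2.
Total = 7 * 3 = 21
Intersection multiplicity at p = 8
Remaining intersections = 21 - 8 = 13

13


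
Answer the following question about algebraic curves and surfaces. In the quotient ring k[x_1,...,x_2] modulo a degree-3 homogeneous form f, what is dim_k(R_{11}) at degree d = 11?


For R = k[x_1,...,x_n]/(f) with f homogeneous of degree e:
The Hilbert series is (1 - t^e)/(1 - t)^n.
So h(d) = C(d+n-1, n-1) - C(d-e+n-1, n-1) for d >= e.
With n=2, e=3, d=11:
C(11+2-1, 2-1) = C(12, 1) = 12
C(11-3+2-1, 2-1) = C(9, 1) = 9
h(11) = 12 - 9 = 3

3


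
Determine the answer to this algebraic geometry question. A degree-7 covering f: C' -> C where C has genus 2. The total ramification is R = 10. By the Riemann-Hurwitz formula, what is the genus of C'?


Riemann-Hurwitz formula: 2g' - 2 = d(2g - 2) + R
Given: d = 7, g = 2, R = 10
2g' - 2 = 7*(2*2 - 2) + 10
2g' - 2 = 7*2 + 10
2g' - 2 = 14 + 10 = 24
2g' = 26
g' = 13

13


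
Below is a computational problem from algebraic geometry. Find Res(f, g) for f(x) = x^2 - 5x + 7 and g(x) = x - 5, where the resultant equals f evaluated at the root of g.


For Res(f, x - c), we evaluate f at x = c.
f(5) = 5^2 - 5*5 + 7
= 25 - 25 + 7
= 0 + 7 = 7
Res(f, g) = 7

7


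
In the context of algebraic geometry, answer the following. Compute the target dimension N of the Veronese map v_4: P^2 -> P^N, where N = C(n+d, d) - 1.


The Veronese embedding v_d: P^n -> P^N maps each point to all
degree-d monomials in n+1 homogeneous coordinates.
N = C(n+d, d) - 1
N = C(2+4, 4) - 1
N = C(6, 4) - 1
C(6, 4) = 15
N = 15 - 1 = 14

14


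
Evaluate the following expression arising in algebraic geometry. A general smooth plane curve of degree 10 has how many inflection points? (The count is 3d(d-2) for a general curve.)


For a general smooth plane curve C of degree d, the inflection points are
the intersection of C with its Hessian curve, which has degree 3(d-2).
By Bezout, the total intersection number is d * 3(d-2) = 10 * 24 = 240.
For a general curve every flex is ordinary, so each contributes
multiplicity 1 to C·Hess(C), and the number of distinct inflection
points is 3d(d-2).
Inflection points = 3*10*(10-2) = 3*10*8 = 240

240


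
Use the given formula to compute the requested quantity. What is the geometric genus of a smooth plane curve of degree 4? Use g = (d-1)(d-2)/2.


Using the genus formula for smooth plane curves:
g = (d-1)(d-2)/2
g = (4-1)(4-2)/2
g = 3*2/2
g = 6/2 = 3

3


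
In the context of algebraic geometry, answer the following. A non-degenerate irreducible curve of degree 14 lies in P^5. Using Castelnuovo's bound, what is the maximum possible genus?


Castelnuovo's bound: write d - 1 = m(r-1) + epsilon with 0 <= epsilon < r-1.
d - 1 = 14 - 1 = 13
r - 1 = 5 - 1 = 4
13 = 3*4 + 1, so m = 3, epsilon = 1
pi(d, r) = m(m-1)(r-1)/2 + m*epsilon
= 3*2*4/2 + 3*1
= 24/2 + 3
= 12 + 3 = 15

15


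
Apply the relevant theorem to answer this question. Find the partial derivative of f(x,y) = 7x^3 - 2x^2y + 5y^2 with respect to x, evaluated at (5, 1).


df/dx = 3*7*x^2 + 2*(-2)*x^1*y
At (5,1): 3*7*5^2 + 2*(-2)*5^1*1
= 525 - 20
= 505

505


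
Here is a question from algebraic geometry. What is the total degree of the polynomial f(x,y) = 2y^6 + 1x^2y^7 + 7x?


Examine each term for its total degree (sum of exponents).
  Term '2y^6' has total degree 0+6 = 6.
  Term '1x^2y^7' has total degree 2+7 = 9.
  Term '7x' has total degree 1+0 = 1.
The maximum total degree among all terms is 9.

9


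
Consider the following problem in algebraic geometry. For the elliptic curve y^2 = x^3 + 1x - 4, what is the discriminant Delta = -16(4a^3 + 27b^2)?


Compute each component:
4a^3 = 4*1^3 = 4*1 = 4
27b^2 = 27*(-4)^2 = 27*16 = 432
4a^3 + 27b^2 = 4 + 432 = 436
Delta = -16*436 = -6976

-6976


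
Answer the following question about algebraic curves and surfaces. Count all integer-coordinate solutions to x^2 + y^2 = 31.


Systematically check integer values of x where x^2 <= 31.
For each valid x, check if 31 - x^2 is a perfect square.
Total integer solutions found: 0

0


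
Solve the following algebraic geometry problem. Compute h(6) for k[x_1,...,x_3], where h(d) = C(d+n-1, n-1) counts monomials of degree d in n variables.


The Hilbert function for the polynomial ring in 3 variables is:
h(d) = C(d+n-1, n-1)
h(6) = C(6+3-1, 3-1) = C(8, 2)
= 8! / (2! * 6!)
= 28

28


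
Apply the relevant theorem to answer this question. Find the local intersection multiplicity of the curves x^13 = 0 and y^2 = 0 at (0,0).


The intersection multiplicity of V(x^a) and V(y^b) at the origin is:
I(O; V(x^13), V(y^2)) = dim_k(k[x,y]/(x^13, y^2))
A basis for k[x,y]/(x^13, y^2) is the set of monomials x^i * y^j
where 0 <= i < 13 and 0 <= j < 2.
The number of such monomials is 13 * 2 = 26

26


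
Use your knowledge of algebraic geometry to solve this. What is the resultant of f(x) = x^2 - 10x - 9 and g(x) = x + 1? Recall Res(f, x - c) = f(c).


For Res(f, x - c), we evaluate f at x = c.
f(-1) = (-1)^2 - 10*(-1) - 9
= 1 + 10 - 9
= 11 - 9 = 2
Res(f, g) = 2

2


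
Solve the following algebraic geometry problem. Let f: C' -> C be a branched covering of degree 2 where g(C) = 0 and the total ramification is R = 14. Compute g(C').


Riemann-Hurwitz formula: 2g' - 2 = d(2g - 2) + R
Given: d = 2, g = 0, R = 14
2g' - 2 = 2*(2*0 - 2) + 14
2g' - 2 = 2*(-2) + 14
2g' - 2 = -4 + 14 = 10
2g' = 12
g' = 6

6


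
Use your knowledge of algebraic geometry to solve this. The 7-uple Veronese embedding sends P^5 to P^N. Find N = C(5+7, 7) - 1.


The Veronese embedding v_d: P^n -> P^N maps each point to all
degree-d monomials in n+1 homogeneous coordinates.
N = C(n+d, d) - 1
N = C(5+7, 7) - 1
N = C(12, 7) - 1
C(12, 7) = 792
N = 792 - 1 = 791

791


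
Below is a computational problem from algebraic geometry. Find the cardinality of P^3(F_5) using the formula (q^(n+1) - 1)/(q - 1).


P^3(F_5) has (q^(n+1) - 1)/(q - 1) points.
= 5^3 + 5^2 + 5^1 + 5^0
= 125 + 25 + 5 + 1
= 156

156


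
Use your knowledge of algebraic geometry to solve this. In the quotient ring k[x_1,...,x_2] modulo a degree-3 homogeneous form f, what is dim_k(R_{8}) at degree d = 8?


For R = k[x_1,...,x_n]/(f) with f homogeneous of degree e:
The Hilbert series is (1 - t^e)/(1 - t)^n.
So h(d) = C(d+n-1, n-1) - C(d-e+n-1, n-1) for d >= e.
With n=2, e=3, d=8:
C(8+2-1, 2-1) = C(9, 1) = 9
C(8-3+2-1, 2-1) = C(6, 1) = 6
h(8) = 9 - 6 = 3

3


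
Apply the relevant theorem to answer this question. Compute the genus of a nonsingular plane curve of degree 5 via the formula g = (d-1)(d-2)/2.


Using the genus formula for smooth plane curves:
g = (d-1)(d-2)/2
g = (5-1)(5-2)/2
g = 4*3/2
g = 12/2 = 6

6


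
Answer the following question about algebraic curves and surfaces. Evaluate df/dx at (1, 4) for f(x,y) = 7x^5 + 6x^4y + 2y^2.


df/dx = 5*7*x^4 + 4*6*x^3*y
At (1,4): 5*7*1^4 + 4*6*1^3*4
= 35 + 96
= 131

131


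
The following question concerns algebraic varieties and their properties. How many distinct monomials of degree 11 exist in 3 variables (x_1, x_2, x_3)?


The number of degree-11 monomials in 3 variables is C(d+n-1, n-1).
= C(11+3-1, 3-1) = C(13, 2)
= 78

78


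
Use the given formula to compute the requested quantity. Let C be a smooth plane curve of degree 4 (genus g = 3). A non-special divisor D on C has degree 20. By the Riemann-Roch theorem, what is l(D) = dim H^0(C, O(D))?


First, compute the genus of a smooth plane curve of degree 4:
g = (d-1)(d-2)/2 = (4-1)(4-2)/2 = 3
For a non-special divisor D (i.e., h^1(D) = 0), Riemann-Roch gives:
l(D) = deg(D) - g + 1
Since deg(D) = 20 >= 2g - 1 = 5, D is non-special.
l(D) = 20 - 3 + 1 = 18

18


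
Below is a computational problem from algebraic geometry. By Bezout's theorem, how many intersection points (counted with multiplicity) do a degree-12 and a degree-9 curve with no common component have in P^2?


Bezout's theorem states the intersection count equals the product of degrees.
Intersection count = 12 * 9 = 108

108


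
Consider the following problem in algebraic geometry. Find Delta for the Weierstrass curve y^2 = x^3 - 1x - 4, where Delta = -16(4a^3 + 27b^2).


Compute each component:
4a^3 = 4*(-1)^3 = 4*(-1) = -4
27b^2 = 27*(-4)^2 = 27*16 = 432
4a^3 + 27b^2 = -4 + 432 = 428
Delta = -16*428 = -6848

-6848


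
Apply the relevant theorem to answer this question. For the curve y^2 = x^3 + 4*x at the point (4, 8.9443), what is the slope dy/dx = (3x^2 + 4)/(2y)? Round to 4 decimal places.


Using implicit differentiation of y^2 = x^3 + 4*x:
2y * dy/dx = 3x^2 + 4
dy/dx = (3x^2 + 4)/(2y)
Numerator: 3*4^2 + 4 = 52
Denominator: 2*8.9443 = 17.8886
dy/dx = 52/17.8886 = 2.9069

2.9069


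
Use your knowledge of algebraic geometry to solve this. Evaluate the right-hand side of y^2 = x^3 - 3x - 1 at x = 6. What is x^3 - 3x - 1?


Compute x^3 - 3x - 1 at x = 6:
x^3 = 6^3 = 216
(-3)*x = (-3)*6 = -18
Sum: 216 - 18 - 1 = 197

197


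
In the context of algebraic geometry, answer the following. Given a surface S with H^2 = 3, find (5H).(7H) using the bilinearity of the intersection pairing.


Using bilinearity of the intersection pairing on a surface S:
(aH).(bH) = ab * (H.H)
We have H^2 = 3.
D.E = (5H).(7H) = 5*7*3
= 35*3
= 105

105


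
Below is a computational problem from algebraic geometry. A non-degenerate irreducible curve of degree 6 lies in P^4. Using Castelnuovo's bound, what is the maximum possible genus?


Castelnuovo's bound: write d - 1 = m(r-1) + epsilon with 0 <= epsilon < r-1.
d - 1 = 6 - 1 = 5
r - 1 = 4 - 1 = 3
5 = 1*3 + 2, so m = 1, epsilon = 2
pi(d, r) = m(m-1)(r-1)/2 + m*epsilon
= 1*0*3/2 + 1*2
= 0/2 + 2
= 0 + 2 = 2

2


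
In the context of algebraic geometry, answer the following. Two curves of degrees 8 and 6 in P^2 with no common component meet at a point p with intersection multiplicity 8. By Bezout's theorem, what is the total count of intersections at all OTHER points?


By Bezout's theorem, the total intersection number is d1 * d2.
Total = 8 * 6 = 48
Intersection multiplicity at p = 8
Remaining intersections = 48 - 8 = 40

40


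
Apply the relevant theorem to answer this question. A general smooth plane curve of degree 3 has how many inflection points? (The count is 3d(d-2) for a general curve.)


For a general smooth plane curve C of degree d, the inflection points are
the intersection of C with its Hessian curve, which has degree 3(d-2).
By Bezout, the total intersection number is d * 3(d-2) = 3 * 3 = 9.
For a general curve every flex is ordinary, so each contributes
multiplicity 1 to C·Hess(C), and the number of distinct inflection
points is 3d(d-2).
Inflection points = 3*3*(3-2) = 3*3*1 = 9

9


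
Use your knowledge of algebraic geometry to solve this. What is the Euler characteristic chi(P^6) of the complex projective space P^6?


The complex projective space P^6 has one cell in each even real dimension 0, 2, ..., 12.
The cohomology groups are H^{2k}(P^6) = Z for k = 0,...,6, and 0 otherwise.
Euler characteristic = sum of Betti numbers = 1 per even-dimensional cohomology group.
chi(P^6) = 6 + 1 = 7

7


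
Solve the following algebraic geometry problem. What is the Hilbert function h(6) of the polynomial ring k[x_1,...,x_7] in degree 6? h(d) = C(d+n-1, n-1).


The Hilbert function for the polynomial ring in 7 variables is:
h(d) = C(d+n-1, n-1)
h(6) = C(6+7-1, 7-1) = C(12, 6)
= 12! / (6! * 6!)
= 924

924


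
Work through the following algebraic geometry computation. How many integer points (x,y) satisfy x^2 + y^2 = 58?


Systematically check integer values of x where x^2 <= 58.
For each valid x, check if 58 - x^2 is a perfect square.
x=3: 58 - 9 = 49, sqrt = 7 (valid)
x=7: 58 - 49 = 9, sqrt = 3 (valid)
Total integer solutions found: 8

8


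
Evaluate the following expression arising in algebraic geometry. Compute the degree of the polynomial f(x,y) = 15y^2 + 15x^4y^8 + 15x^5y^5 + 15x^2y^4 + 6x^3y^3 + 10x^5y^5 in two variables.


Examine each term for its total degree (sum of exponents).
  Term '15y^2' has total degree 0+2 = 2.
  Term '15x^4y^8' has total degree 4+8 = 12.
  Term '15x^5y^5' has total degree 5+5 = 10.
  Term '15x^2y^4' has total degree 2+4 = 6.
  Term '6x^3y^3' has total degree 3+3 = 6.
  Term '10x^5y^5' has total degree 5+5 = 10.
The maximum total degree among all terms is 12.

12


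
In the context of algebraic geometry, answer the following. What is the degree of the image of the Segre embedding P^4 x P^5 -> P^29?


The degree of the Segre variety P^4 x P^5 is C(m+n, m).
= C(9, 4)
= 126

126


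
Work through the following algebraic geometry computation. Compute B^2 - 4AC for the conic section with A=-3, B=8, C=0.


The discriminant of a conic Ax^2 + Bxy + Cy^2 + ... = 0 is B^2 - 4AC.
B^2 = 8^2 = 64
4AC = 4*(-3)*0 = 0
Discriminant = 64 + 0 = 64

64


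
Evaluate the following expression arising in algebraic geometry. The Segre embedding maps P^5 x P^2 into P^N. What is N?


The Segre embedding maps P^m x P^n into P^N via
all products of coordinates from each factor.
N = (m+1)(n+1) - 1
N = (5+1)(2+1) - 1
N = 6*3 - 1
N = 18 - 1 = 17

17


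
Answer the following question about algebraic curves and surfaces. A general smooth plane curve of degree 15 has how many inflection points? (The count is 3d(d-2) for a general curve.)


For a general smooth plane curve C of degree d, the inflection points are
the intersection of C with its Hessian curve, which has degree 3(d-2).
By Bezout, the total intersection number is d * 3(d-2) = 15 * 39 = 585.
For a general curve every flex is ordinary, so each contributes
multiplicity 1 to C·Hess(C), and the number of distinct inflection
points is 3d(d-2).
Inflection points = 3*15*(15-2) = 3*15*13 = 585

585


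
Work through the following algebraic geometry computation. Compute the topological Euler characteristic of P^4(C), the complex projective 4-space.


The complex projective space P^4 has one cell in each even real dimension 0, 2, ..., 8.
The cohomology groups are H^{2k}(P^4) = Z for k = 0,...,4, and 0 otherwise.
Euler characteristic = sum of Betti numbers = 1 per even-dimensional cohomology group.
chi(P^4) = 4 + 1 = 5

5


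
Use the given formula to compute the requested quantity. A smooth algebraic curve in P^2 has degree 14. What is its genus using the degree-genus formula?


Using the genus formula for smooth plane curves:
g = (d-1)(d-2)/2
g = (14-1)(14-2)/2
g = 13*12/2
g = 156/2 = 78

78


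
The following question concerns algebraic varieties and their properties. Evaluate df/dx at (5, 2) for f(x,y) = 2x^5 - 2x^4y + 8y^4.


df/dx = 5*2*x^4 + 4*(-2)*x^3*y
At (5,2): 5*2*5^4 + 4*(-2)*5^3*2
= 6250 - 2000
= 4250

4250


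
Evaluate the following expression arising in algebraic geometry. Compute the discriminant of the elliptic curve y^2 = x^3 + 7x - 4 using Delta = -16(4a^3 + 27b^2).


Compute each component:
4a^3 = 4*7^3 = 4*343 = 1372
27b^2 = 27*(-4)^2 = 27*16 = 432
4a^3 + 27b^2 = 1372 + 432 = 1804
Delta = -16*1804 = -28864

-28864


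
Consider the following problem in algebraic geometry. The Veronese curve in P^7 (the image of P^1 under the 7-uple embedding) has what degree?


The rational normal curve in P^7 is the image of P^1 under the 7-uple Veronese.
A general hyperplane in P^7 pulls back to a degree-7 form on P^1, which has 7 zeros,
so the curve meets a general hyperplane in 7 points. Degree = 7.

7


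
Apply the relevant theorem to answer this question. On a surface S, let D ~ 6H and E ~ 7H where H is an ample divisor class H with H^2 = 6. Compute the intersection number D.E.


Using bilinearity of the intersection pairing on a surface S:
(aH).(bH) = ab * (H.H)
We have H^2 = 6.
D.E = (6H).(7H) = 6*7*6
= 42*6
= 252

252


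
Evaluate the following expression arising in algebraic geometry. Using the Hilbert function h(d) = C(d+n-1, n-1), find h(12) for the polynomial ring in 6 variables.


The Hilbert function for the polynomial ring in 6 variables is:
h(d) = C(d+n-1, n-1)
h(12) = C(12+6-1, 6-1) = C(17, 5)
= 17! / (5! * 12!)
= 6188

6188
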